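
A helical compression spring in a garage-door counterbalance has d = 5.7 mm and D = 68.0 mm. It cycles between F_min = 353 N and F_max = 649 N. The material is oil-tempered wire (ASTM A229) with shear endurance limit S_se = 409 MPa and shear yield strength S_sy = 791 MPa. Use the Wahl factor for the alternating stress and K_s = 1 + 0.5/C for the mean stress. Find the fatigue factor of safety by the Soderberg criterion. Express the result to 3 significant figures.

1.00

C = D/d = 68.0/5.7 = 11.9298; K_W = (4C−1)/(4C−4)+0.615/C = 1.1202; K_s = 1+0.5/C = 1.0419
F_a = (F_max−F_min)/2 = 148 N; F_m = (F_max+F_min)/2 = 501 N
τ_a = K_W·8F_aD/(πd³) = 1.1202 × 138.38 = 155.01 MPa
τ_m = K_s·8F_mD/(πd³) = 1.0419 × 468.45 = 488.08 MPa
Soderberg: 1/n_f = τ_a/S_se + τ_m/S_sy = 155.01/409 + 488.08/791 = 0.37901 + 0.61704 = 0.99605
n_f = 1/0.99605 = 1.004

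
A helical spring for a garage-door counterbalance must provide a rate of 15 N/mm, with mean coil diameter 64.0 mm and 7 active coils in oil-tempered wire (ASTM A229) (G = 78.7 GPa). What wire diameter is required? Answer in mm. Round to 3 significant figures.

d = (8D³N_a·k / G)^(1/4) = (8·64.0³·7·15 / (78.7×10³))^0.25
  = (2798)^0.25 = 7.2730 mm

7.27 mm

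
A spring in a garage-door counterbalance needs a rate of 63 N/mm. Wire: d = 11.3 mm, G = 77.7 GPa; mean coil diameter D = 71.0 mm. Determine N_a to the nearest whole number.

7

N_a = Gd⁴/(8D³k) = (77.7×10³ × 11.3⁴)/(8 × 71.0³ × 63)
    = 1.26688e+09 / 1.80387e+08 = 7.023 → 7 coils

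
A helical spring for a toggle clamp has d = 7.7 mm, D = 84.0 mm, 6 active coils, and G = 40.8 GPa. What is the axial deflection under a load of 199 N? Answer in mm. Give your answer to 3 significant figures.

k = Gd⁴/(8D³N_a) = (40.8×10³)(7.7⁴)/(8·84.0³·6) = 5.0413 N/mm
δ = F/k = 199 / 5.0413 = 39.474 mm

39.5 mm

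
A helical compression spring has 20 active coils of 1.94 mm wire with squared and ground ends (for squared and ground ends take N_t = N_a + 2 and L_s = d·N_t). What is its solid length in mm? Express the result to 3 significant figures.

squared and ground ends: N_t = N_a + 2 = 20 + 2 = 22
L_s = d·N_t = 1.94 × 22 = 42.68 mm

42.7 mm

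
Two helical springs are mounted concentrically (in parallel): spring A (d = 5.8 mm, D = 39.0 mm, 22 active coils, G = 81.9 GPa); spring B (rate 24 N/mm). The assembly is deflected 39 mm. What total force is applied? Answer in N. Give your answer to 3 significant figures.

1280 N

k_A = Gd⁴/(8D³N_a) = (81.9×10³)(5.8⁴)/(8·39.0³·22) = 8.8775 N/mm
Parallel: k_eq = 8.8775 + 24 = 32.877 N/mm
F = k_eq·δ = 32.877·39 = 1282.2 N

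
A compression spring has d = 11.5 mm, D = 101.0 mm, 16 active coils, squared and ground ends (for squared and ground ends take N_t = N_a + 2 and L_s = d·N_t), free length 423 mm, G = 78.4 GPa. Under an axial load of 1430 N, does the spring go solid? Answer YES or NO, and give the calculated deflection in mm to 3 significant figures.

NO, δ = 138 mm

k = Gd⁴/(8D³N_a) = (78.4×10³)(11.5⁴)/(8·101.0³·16) = 10.398 N/mm
N_t = 18; L_s = 11.5·18 = 207 mm; δ_solid = L₀ − L_s = 423 − 207 = 216 mm
δ = F/k = 1430/10.398 = 137.53 mm
δ < δ_solid → spring does not go solid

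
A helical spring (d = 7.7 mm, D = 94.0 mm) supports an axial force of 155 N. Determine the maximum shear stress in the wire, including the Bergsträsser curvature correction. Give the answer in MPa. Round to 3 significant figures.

90.1 MPa

Spring index C = D/d = 94.0/7.7 = 12.2078
K_B = (4C+2)/(4C−3) = 50.831/45.831 = 1.1091
τ₀ = 8FD/(πd³) = 8·155·94.0/(π·7.7³) = 116560/1434.2 = 81.269 MPa
τ_max = K·τ₀ = 1.1091 × 81.269 = 90.136 MPa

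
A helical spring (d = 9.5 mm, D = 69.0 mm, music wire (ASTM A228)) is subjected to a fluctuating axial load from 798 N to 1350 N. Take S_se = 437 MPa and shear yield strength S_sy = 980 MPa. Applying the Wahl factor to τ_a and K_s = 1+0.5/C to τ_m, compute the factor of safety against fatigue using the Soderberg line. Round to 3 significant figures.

C = D/d = 69.0/9.5 = 7.2632; K_W = (4C−1)/(4C−4)+0.615/C = 1.2044; K_s = 1+0.5/C = 1.0688
F_a = (F_max−F_min)/2 = 276 N; F_m = (F_max+F_min)/2 = 1074 N
τ_a = K_W·8F_aD/(πd³) = 1.2044 × 56.562 = 68.125 MPa
τ_m = K_s·8F_mD/(πd³) = 1.0688 × 220.1 = 235.25 MPa
Soderberg: 1/n_f = τ_a/S_se + τ_m/S_sy = 68.125/437 + 235.25/980 = 0.15589 + 0.24005 = 0.39595
n_f = 1/0.39595 = 2.526

2.53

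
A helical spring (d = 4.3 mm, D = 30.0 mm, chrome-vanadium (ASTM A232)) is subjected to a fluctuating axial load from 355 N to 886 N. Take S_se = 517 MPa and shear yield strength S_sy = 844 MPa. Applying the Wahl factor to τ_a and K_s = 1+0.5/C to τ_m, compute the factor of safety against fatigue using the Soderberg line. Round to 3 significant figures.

C = D/d = 30.0/4.3 = 6.9767; K_W = (4C−1)/(4C−4)+0.615/C = 1.2136; K_s = 1+0.5/C = 1.0717
F_a = (F_max−F_min)/2 = 265.5 N; F_m = (F_max+F_min)/2 = 620.5 N
τ_a = K_W·8F_aD/(πd³) = 1.2136 × 255.11 = 309.61 MPa
τ_m = K_s·8F_mD/(πd³) = 1.0717 × 596.21 = 638.94 MPa
Soderberg: 1/n_f = τ_a/S_se + τ_m/S_sy = 309.61/517 + 638.94/844 = 0.59885 + 0.75703 = 1.3559
n_f = 1/1.3559 = 0.7375

0.738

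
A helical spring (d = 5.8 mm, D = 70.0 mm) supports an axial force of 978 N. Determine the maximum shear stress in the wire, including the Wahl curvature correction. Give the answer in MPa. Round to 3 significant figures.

1000 MPa

Spring index C = D/d = 70.0/5.8 = 12.0690
K_W = (4C−1)/(4C−4) + 0.615/C = 47.276/44.276 + 0.0510 = 1.1187
τ₀ = 8FD/(πd³) = 8·978·70.0/(π·5.8³) = 547680/612.96 = 893.5 MPa
τ_max = K·τ₀ = 1.1187 × 893.5 = 999.57 MPa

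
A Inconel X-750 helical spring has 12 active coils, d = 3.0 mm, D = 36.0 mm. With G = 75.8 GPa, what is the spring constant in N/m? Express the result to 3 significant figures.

1370 N/m

k = Gd⁴/(8D³N_a) = (75.8×10³ × 3.0⁴) / (8 × 36.0³ × 12)
  = 6.1398e+06 / 4.47898e+06 = 1.3708 N/mm = 1370.8 N/m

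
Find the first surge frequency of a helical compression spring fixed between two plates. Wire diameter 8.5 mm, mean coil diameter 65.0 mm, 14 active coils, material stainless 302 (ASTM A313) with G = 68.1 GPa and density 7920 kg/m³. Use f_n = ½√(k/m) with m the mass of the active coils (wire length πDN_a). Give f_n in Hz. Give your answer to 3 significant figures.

k = Gd⁴/(8D³N_a) = (68.1×10³)(8.5⁴)/(8·65.0³·14) = 11.558 N/mm = 11558 N/m
Wire length L = πDN_a = π·65.0·14 = 2858.8 mm
m = ρ·(πd²/4)·L = 7920 × 56.745×10⁻⁶ m² × 2.8588 m = 1.2848 kg
f_n = ½√(k/m) = 0.5·√(11558/1.2848) = 0.5·√(8995.4) = 47.422 Hz

47.4 Hz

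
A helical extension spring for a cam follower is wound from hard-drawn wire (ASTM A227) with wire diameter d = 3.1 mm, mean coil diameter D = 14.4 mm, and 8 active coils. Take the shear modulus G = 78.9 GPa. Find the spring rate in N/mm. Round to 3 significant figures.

38.1 N/mm

k = Gd⁴/(8D³N_a) = (78.9×10³ × 3.1⁴) / (8 × 14.4³ × 8)
  = 7.28658e+06 / 191103 = 38.129 N/mm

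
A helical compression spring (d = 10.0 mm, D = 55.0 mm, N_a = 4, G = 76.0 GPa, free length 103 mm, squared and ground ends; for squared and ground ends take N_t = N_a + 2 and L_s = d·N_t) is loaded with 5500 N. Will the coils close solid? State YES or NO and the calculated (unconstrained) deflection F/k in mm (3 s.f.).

NO, δ = 38.5 mm

k = Gd⁴/(8D³N_a) = (76.0×10³)(10.0⁴)/(8·55.0³·4) = 142.75 N/mm
N_t = 6; L_s = 10.0·6 = 60 mm; δ_solid = L₀ − L_s = 103 − 60 = 43 mm
δ = F/k = 5500/142.75 = 38.529 mm
δ < δ_solid → spring does not go solid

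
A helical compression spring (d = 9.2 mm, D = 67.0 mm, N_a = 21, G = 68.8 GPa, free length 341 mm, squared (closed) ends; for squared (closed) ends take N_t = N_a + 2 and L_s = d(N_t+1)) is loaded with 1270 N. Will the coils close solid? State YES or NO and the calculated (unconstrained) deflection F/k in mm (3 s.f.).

YES, δ = 130 mm

k = Gd⁴/(8D³N_a) = (68.8×10³)(9.2⁴)/(8·67.0³·21) = 9.7545 N/mm
N_t = 23; L_s = 9.2·24 = 220.8 mm; δ_solid = L₀ − L_s = 341 − 220.8 = 120.2 mm
δ = F/k = 1270/9.7545 = 130.2 mm
δ ≥ δ_solid → spring goes solid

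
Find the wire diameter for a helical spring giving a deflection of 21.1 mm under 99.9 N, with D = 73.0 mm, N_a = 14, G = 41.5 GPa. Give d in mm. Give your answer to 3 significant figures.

Required rate k = F/δ = 99.9/21.1 = 4.7346 N/mm
d = (8D³N_a·k / G)^(1/4) = (8·73.0³·14·4.7346 / (41.5×10³))^0.25
  = (4970.7)^0.25 = 8.3966 mm

8.40 mm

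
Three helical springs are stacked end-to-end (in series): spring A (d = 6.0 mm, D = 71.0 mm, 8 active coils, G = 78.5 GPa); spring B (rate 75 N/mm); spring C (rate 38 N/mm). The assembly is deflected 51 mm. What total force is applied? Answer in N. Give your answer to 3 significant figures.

193 N

k_A = Gd⁴/(8D³N_a) = (78.5×10³)(6.0⁴)/(8·71.0³·8) = 4.4414 N/mm
Series: 1/k_eq = 1/4.4414 + 1/75 + 1/38 = 0.2648; k_eq = 3.7764 N/mm
F = k_eq·δ = 3.7764·51 = 192.6 N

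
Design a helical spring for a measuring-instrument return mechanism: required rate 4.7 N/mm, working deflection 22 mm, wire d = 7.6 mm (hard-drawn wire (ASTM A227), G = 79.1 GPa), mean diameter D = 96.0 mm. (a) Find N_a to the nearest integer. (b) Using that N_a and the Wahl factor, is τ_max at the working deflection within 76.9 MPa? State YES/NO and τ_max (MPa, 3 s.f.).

N_a = Gd⁴/(8D³k) = (79.1×10³)(7.6⁴)/(8·96.0³·4.7) = 7.933 → N_a = 8
Actual rate k = Gd⁴/(8D³·8) = 4.6606 N/mm
Working load F = kδ = 4.6606·22 = 102.53 N
C = 96.0/7.6 = 12.6316; K_W = (4C−1)/(4C−4)+0.615/C = 1.1132
τ_max = K_W·8FD/(πd³) = 1.1132·57.099 = 63.561 MPa
τ_max ≤ 76.9 MPa → acceptable

(a) 8 coils; (b) YES, τ_max = 63.6 MPa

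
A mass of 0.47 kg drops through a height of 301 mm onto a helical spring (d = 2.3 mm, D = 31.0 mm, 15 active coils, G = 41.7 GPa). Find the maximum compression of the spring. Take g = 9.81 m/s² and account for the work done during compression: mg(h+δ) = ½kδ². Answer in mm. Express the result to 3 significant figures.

107 mm

k = Gd⁴/(8D³N_a) = (41.7×10³)(2.3⁴)/(8·31.0³·15) = 0.32642 N/mm
W = mg = 0.47 × 9.81 = 4.6107 N
½kδ² − Wδ − Wh = 0 → δ = (W + √(W² + 2kWh))/k
δ = (4.6107 + √(21.259 + 906.034))/0.32642 = (4.6107 + 30.451)/0.32642 = 107.41 mm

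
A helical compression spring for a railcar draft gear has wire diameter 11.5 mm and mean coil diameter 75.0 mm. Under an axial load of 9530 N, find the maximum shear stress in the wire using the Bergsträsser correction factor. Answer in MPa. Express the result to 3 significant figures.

1460 MPa

Spring index C = D/d = 75.0/11.5 = 6.5217
K_B = (4C+2)/(4C−3) = 28.087/23.087 = 1.2166
τ₀ = 8FD/(πd³) = 8·9530·75.0/(π·11.5³) = 5.718e+06/4778 = 1196.7 MPa
τ_max = K·τ₀ = 1.2166 × 1196.7 = 1455.9 MPa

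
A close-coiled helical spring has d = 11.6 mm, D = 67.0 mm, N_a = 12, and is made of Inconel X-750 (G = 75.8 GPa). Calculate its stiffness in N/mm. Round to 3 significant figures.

k = Gd⁴/(8D³N_a) = (75.8×10³ × 11.6⁴) / (8 × 67.0³ × 12)
  = 1.37246e+09 / 2.88732e+07 = 47.534 N/mm

47.5 N/mm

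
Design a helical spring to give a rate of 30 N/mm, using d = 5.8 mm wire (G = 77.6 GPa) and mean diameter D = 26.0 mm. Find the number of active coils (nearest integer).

N_a = Gd⁴/(8D³k) = (77.6×10³ × 5.8⁴)/(8 × 26.0³ × 30)
    = 8.7816e+07 / 4.21824e+06 = 20.82 → 21 coils

21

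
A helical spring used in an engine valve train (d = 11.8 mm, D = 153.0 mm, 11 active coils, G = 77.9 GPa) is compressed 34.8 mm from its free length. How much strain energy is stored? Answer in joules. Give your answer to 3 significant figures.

2.90 J

k = Gd⁴/(8D³N_a) = (77.9×10³)(11.8⁴)/(8·153.0³·11) = 4.7919 N/mm
U = ½kδ² = 0.5 × 4.7919 × 34.8² = 2901.6 N·mm = 2.9016 J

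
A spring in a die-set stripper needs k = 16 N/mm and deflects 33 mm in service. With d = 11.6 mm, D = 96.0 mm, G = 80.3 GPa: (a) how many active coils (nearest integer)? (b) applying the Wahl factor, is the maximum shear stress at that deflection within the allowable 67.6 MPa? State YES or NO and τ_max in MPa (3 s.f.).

(a) 13 coils; (b) NO, τ_max = 96.2 MPa

N_a = Gd⁴/(8D³k) = (80.3×10³)(11.6⁴)/(8·96.0³·16) = 12.84 → N_a = 13
Actual rate k = Gd⁴/(8D³·13) = 15.802 N/mm
Working load F = kδ = 15.802·33 = 521.45 N
C = 96.0/11.6 = 8.2759; K_W = (4C−1)/(4C−4)+0.615/C = 1.1774
τ_max = K_W·8FD/(πd³) = 1.1774·81.668 = 96.155 MPa
τ_max > 67.6 MPa → exceeds allowable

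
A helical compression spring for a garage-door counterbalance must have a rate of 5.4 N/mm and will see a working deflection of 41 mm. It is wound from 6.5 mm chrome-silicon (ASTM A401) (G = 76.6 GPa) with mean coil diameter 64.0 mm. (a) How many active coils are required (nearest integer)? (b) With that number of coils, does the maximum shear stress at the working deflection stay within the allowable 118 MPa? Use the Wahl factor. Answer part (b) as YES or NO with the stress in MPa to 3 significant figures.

(a) 12 coils; (b) NO, τ_max = 152 MPa

N_a = Gd⁴/(8D³k) = (76.6×10³)(6.5⁴)/(8·64.0³·5.4) = 12.07 → N_a = 12
Actual rate k = Gd⁴/(8D³·12) = 5.4334 N/mm
Working load F = kδ = 5.4334·41 = 222.77 N
C = 64.0/6.5 = 9.8462; K_W = (4C−1)/(4C−4)+0.615/C = 1.1472
τ_max = K_W·8FD/(πd³) = 1.1472·132.2 = 151.67 MPa
τ_max > 118 MPa → exceeds allowable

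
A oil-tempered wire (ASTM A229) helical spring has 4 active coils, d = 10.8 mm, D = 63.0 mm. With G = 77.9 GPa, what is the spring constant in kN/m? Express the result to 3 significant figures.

k = Gd⁴/(8D³N_a) = (77.9×10³ × 10.8⁴) / (8 × 63.0³ × 4)
  = 1.05982e+09 / 8.0015e+06 = 132.45 N/mm

132 kN/m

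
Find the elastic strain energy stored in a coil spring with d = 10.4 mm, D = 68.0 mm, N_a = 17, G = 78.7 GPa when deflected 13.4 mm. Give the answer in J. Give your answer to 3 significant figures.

1.93 J

k = Gd⁴/(8D³N_a) = (78.7×10³)(10.4⁴)/(8·68.0³·17) = 21.53 N/mm
U = ½kδ² = 0.5 × 21.53 × 13.4² = 1933 N·mm = 1.933 J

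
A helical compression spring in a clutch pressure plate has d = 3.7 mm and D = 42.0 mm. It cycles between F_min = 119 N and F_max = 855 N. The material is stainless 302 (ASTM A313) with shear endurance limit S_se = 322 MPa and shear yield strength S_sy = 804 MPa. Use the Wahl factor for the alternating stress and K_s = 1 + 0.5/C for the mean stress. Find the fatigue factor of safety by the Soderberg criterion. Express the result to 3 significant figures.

C = D/d = 42.0/3.7 = 11.3514; K_W = (4C−1)/(4C−4)+0.615/C = 1.1266; K_s = 1+0.5/C = 1.0440
F_a = (F_max−F_min)/2 = 368 N; F_m = (F_max+F_min)/2 = 487 N
τ_a = K_W·8F_aD/(πd³) = 1.1266 × 777.02 = 875.42 MPa
τ_m = K_s·8F_mD/(πd³) = 1.0440 × 1028.3 = 1073.6 MPa
Soderberg: 1/n_f = τ_a/S_se + τ_m/S_sy = 875.42/322 + 1073.6/804 = 2.71868 + 1.33530 = 4.054
n_f = 1/4.054 = 0.2467

0.247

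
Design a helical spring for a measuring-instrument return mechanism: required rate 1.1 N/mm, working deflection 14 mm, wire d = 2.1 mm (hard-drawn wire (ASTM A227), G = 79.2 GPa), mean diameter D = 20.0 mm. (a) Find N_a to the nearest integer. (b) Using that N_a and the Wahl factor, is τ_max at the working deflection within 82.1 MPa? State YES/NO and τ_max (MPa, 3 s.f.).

N_a = Gd⁴/(8D³k) = (79.2×10³)(2.1⁴)/(8·20.0³·1.1) = 21.88 → N_a = 22
Actual rate k = Gd⁴/(8D³·22) = 1.094 N/mm
Working load F = kδ = 1.094·14 = 15.315 N
C = 20.0/2.1 = 9.5238; K_W = (4C−1)/(4C−4)+0.615/C = 1.1526
τ_max = K_W·8FD/(πd³) = 1.1526·84.225 = 97.074 MPa
τ_max > 82.1 MPa → exceeds allowable

(a) 22 coils; (b) NO, τ_max = 97.1 MPa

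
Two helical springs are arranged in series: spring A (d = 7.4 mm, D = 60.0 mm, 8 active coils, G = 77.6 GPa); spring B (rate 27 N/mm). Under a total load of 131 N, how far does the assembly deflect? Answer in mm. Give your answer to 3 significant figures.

12.6 mm

k_A = Gd⁴/(8D³N_a) = (77.6×10³)(7.4⁴)/(8·60.0³·8) = 16.833 N/mm
Series: 1/k_eq = 1/16.833 + 1/27 = 0.096445; k_eq = 10.369 N/mm
δ = F/k_eq = 131/10.369 = 12.634 mm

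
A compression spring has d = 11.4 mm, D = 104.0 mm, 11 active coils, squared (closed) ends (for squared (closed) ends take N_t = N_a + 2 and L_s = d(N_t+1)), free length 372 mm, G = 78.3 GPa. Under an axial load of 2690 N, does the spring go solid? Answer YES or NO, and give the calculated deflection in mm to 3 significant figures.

k = Gd⁴/(8D³N_a) = (78.3×10³)(11.4⁴)/(8·104.0³·11) = 13.36 N/mm
N_t = 13; L_s = 11.4·14 = 159.6 mm; δ_solid = L₀ − L_s = 372 − 159.6 = 212.4 mm
δ = F/k = 2690/13.36 = 201.35 mm
δ < δ_solid → spring does not go solid

NO, δ = 201 mm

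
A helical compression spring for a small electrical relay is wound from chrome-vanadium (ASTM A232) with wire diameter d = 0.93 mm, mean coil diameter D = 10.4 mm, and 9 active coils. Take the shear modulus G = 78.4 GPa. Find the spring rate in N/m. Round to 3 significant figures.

724 N/m

k = Gd⁴/(8D³N_a) = (78.4×10³ × 0.93⁴) / (8 × 10.4³ × 9)
  = 58647.3 / 80990.2 = 0.72413 N/mm = 724.13 N/m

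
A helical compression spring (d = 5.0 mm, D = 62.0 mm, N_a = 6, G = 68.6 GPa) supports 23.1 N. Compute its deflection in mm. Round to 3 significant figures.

k = Gd⁴/(8D³N_a) = (68.6×10³)(5.0⁴)/(8·62.0³·6) = 3.7479 N/mm
δ = F/k = 23.1 / 3.7479 = 6.1635 mm

6.16 mm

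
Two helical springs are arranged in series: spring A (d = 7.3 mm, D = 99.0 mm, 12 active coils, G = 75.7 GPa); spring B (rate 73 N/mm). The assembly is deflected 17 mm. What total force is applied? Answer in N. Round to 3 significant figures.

k_A = Gd⁴/(8D³N_a) = (75.7×10³)(7.3⁴)/(8·99.0³·12) = 2.3079 N/mm
Series: 1/k_eq = 1/2.3079 + 1/73 = 0.447; k_eq = 2.2371 N/mm
F = k_eq·δ = 2.2371·17 = 38.031 N

38.0 N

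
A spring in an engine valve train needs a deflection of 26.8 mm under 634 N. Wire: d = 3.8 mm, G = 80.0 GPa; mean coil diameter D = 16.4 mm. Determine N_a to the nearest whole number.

Required rate k = F/δ = 634/26.8 = 23.657 N/mm
N_a = Gd⁴/(8D³k) = (80.0×10³ × 3.8⁴)/(8 × 16.4³ × 23.657)
    = 1.66811e+07 / 834788 = 19.98 → 20 coils

20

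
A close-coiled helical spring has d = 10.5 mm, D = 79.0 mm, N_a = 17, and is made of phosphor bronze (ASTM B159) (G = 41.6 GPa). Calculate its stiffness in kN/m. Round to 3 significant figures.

k = Gd⁴/(8D³N_a) = (41.6×10³ × 10.5⁴) / (8 × 79.0³ × 17)
  = 5.05651e+08 / 6.70533e+07 = 7.541 N/mm

7.54 kN/m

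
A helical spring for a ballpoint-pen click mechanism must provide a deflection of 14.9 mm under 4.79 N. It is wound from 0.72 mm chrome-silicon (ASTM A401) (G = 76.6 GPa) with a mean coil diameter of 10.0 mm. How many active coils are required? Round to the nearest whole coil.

Required rate k = F/δ = 4.79/14.9 = 0.32148 N/mm
N_a = Gd⁴/(8D³k) = (76.6×10³ × 0.72⁴)/(8 × 10.0³ × 0.32148)
    = 20585.4 / 2571.81 = 8.004 → 8 coils

8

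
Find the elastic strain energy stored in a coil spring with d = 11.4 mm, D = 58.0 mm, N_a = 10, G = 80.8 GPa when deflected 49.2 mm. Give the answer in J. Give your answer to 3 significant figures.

k = Gd⁴/(8D³N_a) = (80.8×10³)(11.4⁴)/(8·58.0³·10) = 87.429 N/mm
U = ½kδ² = 0.5 × 87.429 × 49.2² = 1.0582e+05 N·mm = 105.82 J

106 J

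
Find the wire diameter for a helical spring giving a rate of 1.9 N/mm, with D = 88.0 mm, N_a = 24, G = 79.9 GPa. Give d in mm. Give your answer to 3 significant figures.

d = (8D³N_a·k / G)^(1/4) = (8·88.0³·24·1.9 / (79.9×10³))^0.25
  = (3111.4)^0.25 = 7.4686 mm

7.47 mm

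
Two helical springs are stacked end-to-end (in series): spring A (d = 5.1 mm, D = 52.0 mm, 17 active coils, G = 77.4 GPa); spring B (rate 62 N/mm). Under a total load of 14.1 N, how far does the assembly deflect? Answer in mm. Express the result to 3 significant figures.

k_A = Gd⁴/(8D³N_a) = (77.4×10³)(5.1⁴)/(8·52.0³·17) = 2.7382 N/mm
Series: 1/k_eq = 1/2.7382 + 1/62 = 0.38133; k_eq = 2.6224 N/mm
δ = F/k_eq = 14.1/2.6224 = 5.3767 mm

5.38 mm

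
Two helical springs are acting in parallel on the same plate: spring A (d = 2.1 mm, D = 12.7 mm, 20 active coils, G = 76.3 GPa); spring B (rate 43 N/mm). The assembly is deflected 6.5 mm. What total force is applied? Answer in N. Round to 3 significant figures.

309 N

k_A = Gd⁴/(8D³N_a) = (76.3×10³)(2.1⁴)/(8·12.7³·20) = 4.5276 N/mm
Parallel: k_eq = 4.5276 + 43 = 47.528 N/mm
F = k_eq·δ = 47.528·6.5 = 308.93 N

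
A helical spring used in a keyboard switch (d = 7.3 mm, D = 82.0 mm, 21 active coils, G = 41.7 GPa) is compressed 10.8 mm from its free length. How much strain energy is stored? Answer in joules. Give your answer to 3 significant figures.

k = Gd⁴/(8D³N_a) = (41.7×10³)(7.3⁴)/(8·82.0³·21) = 1.2784 N/mm
U = ½kδ² = 0.5 × 1.2784 × 10.8² = 74.558 N·mm = 0.074558 J

0.0746 J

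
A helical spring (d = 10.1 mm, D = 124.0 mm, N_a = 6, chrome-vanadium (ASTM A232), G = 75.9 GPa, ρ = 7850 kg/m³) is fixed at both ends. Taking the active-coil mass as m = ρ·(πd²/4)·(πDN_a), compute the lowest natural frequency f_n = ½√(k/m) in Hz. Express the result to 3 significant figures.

38.3 Hz

k = Gd⁴/(8D³N_a) = (75.9×10³)(10.1⁴)/(8·124.0³·6) = 8.6302 N/mm = 8630.2 N/m
Wire length L = πDN_a = π·124.0·6 = 2337.3 mm
m = ρ·(πd²/4)·L = 7850 × 80.118×10⁻⁶ m² × 2.3373 m = 1.47 kg
f_n = ½√(k/m) = 0.5·√(8630.2/1.47) = 0.5·√(5870.8) = 38.311 Hz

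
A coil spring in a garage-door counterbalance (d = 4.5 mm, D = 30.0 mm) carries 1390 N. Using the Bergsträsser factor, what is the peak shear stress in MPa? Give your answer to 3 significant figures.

1410 MPa

Spring index C = D/d = 30.0/4.5 = 6.6667
K_B = (4C+2)/(4C−3) = 28.667/23.667 = 1.2113
τ₀ = 8FD/(πd³) = 8·1390·30.0/(π·4.5³) = 333600/286.28 = 1165.3 MPa
τ_max = K·τ₀ = 1.2113 × 1165.3 = 1411.5 MPa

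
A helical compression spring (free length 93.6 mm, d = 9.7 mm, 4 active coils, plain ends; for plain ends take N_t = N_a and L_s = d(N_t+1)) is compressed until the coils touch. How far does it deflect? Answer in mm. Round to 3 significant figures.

N_t = 4; L_s = 9.7·5 = 48.5 mm
δ_solid = L₀ − L_s = 93.6 − 48.5 = 45.1 mm

45.1 mm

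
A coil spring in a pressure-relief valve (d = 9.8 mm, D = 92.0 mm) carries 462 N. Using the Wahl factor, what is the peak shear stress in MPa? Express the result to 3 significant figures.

133 MPa

Spring index C = D/d = 92.0/9.8 = 9.3878
K_W = (4C−1)/(4C−4) + 0.615/C = 36.551/33.551 + 0.0655 = 1.1549
τ₀ = 8FD/(πd³) = 8·462·92.0/(π·9.8³) = 340032/2956.8 = 115 MPa
τ_max = K·τ₀ = 1.1549 × 115 = 132.81 MPa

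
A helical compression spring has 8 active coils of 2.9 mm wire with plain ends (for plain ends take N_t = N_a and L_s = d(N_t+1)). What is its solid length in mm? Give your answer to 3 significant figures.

plain ends: N_t = N_a = 8
L_s = d·(N_t+1) = 2.9 × 9 = 26.1 mm

26.1 mm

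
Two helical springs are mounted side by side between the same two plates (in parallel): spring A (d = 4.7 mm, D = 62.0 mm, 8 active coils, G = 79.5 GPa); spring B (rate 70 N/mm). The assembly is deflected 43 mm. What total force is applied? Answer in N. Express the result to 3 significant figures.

3120 N

k_A = Gd⁴/(8D³N_a) = (79.5×10³)(4.7⁴)/(8·62.0³·8) = 2.5433 N/mm
Parallel: k_eq = 2.5433 + 70 = 72.543 N/mm
F = k_eq·δ = 72.543·43 = 3119.4 N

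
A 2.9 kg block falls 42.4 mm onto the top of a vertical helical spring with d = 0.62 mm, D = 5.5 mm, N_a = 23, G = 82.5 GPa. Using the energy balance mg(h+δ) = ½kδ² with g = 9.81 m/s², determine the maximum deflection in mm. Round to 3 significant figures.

177 mm

k = Gd⁴/(8D³N_a) = (82.5×10³)(0.62⁴)/(8·5.5³·23) = 0.39821 N/mm
W = mg = 2.9 × 9.81 = 28.449 N
½kδ² − Wδ − Wh = 0 → δ = (W + √(W² + 2kWh))/k
δ = (28.449 + √(809.35 + 960.678))/0.39821 = (28.449 + 42.072)/0.39821 = 177.09 mm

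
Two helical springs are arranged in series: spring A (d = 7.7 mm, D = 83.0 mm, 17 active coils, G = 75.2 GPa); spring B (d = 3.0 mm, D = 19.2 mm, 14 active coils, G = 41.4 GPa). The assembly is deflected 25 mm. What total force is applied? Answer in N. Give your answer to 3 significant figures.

47.1 N

k_A = Gd⁴/(8D³N_a) = (75.2×10³)(7.7⁴)/(8·83.0³·17) = 3.3994 N/mm
k_B = Gd⁴/(8D³N_a) = (41.4×10³)(3.0⁴)/(8·19.2³·14) = 4.2302 N/mm
Series: 1/k_eq = 1/3.3994 + 1/4.2302 = 0.53056; k_eq = 1.8848 N/mm
F = k_eq·δ = 1.8848·25 = 47.12 N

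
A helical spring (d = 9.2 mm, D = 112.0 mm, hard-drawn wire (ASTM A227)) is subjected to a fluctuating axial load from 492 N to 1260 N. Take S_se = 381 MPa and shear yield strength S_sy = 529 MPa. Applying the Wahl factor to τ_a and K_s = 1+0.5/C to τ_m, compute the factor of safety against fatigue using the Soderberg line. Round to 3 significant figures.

0.958

C = D/d = 112.0/9.2 = 12.1739; K_W = (4C−1)/(4C−4)+0.615/C = 1.1176; K_s = 1+0.5/C = 1.0411
F_a = (F_max−F_min)/2 = 384 N; F_m = (F_max+F_min)/2 = 876 N
τ_a = K_W·8F_aD/(πd³) = 1.1176 × 140.65 = 157.19 MPa
τ_m = K_s·8F_mD/(πd³) = 1.0411 × 320.85 = 334.03 MPa
Soderberg: 1/n_f = τ_a/S_se + τ_m/S_sy = 157.19/381 + 334.03/529 = 0.41257 + 0.63143 = 1.044
n_f = 1/1.044 = 0.9579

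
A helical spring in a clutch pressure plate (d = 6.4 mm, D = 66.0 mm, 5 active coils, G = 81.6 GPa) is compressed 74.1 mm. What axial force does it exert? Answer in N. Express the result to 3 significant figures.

882 N

k = Gd⁴/(8D³N_a) = (81.6×10³)(6.4⁴)/(8·66.0³·5) = 11.905 N/mm
F = k·δ = 11.905 × 74.1 = 882.14 N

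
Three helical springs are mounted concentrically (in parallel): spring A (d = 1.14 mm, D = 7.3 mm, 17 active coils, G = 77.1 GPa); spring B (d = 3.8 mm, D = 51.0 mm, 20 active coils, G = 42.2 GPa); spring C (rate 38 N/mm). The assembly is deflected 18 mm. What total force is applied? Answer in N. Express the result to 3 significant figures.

736 N

k_A = Gd⁴/(8D³N_a) = (77.1×10³)(1.14⁴)/(8·7.3³·17) = 2.4613 N/mm
k_B = Gd⁴/(8D³N_a) = (42.2×10³)(3.8⁴)/(8·51.0³·20) = 0.41459 N/mm
Parallel: k_eq = 2.4613 + 0.41459 + 38 = 40.876 N/mm
F = k_eq·δ = 40.876·18 = 735.77 N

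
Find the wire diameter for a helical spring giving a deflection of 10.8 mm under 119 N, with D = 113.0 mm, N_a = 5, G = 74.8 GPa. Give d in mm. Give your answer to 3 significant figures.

9.60 mm

Required rate k = F/δ = 119/10.8 = 11.019 N/mm
d = (8D³N_a·k / G)^(1/4) = (8·113.0³·5·11.019 / (74.8×10³))^0.25
  = (8501.9)^0.25 = 9.6024 mm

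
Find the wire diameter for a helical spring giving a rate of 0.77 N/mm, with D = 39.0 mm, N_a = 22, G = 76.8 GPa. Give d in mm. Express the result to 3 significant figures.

3.20 mm

d = (8D³N_a·k / G)^(1/4) = (8·39.0³·22·0.77 / (76.8×10³))^0.25
  = (104.67)^0.25 = 3.1986 mm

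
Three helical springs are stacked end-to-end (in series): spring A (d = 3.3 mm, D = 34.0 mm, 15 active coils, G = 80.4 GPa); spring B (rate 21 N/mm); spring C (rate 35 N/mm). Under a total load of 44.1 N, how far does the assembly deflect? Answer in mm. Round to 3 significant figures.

25.2 mm

k_A = Gd⁴/(8D³N_a) = (80.4×10³)(3.3⁴)/(8·34.0³·15) = 2.0216 N/mm
Series: 1/k_eq = 1/2.0216 + 1/21 + 1/35 = 0.57085; k_eq = 1.7518 N/mm
δ = F/k_eq = 44.1/1.7518 = 25.174 mm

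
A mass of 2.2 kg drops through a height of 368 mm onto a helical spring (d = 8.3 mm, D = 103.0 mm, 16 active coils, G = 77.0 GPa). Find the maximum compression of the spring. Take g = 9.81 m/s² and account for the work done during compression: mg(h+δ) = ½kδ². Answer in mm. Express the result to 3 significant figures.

k = Gd⁴/(8D³N_a) = (77.0×10³)(8.3⁴)/(8·103.0³·16) = 2.6127 N/mm
W = mg = 2.2 × 9.81 = 21.582 N
½kδ² − Wδ − Wh = 0 → δ = (W + √(W² + 2kWh))/k
δ = (21.582 + √(465.78 + 41500.3))/2.6127 = (21.582 + 204.86)/2.6127 = 86.67 mm

86.7 mm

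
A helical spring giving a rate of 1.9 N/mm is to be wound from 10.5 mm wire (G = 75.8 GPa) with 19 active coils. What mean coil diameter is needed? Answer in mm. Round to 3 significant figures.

D = (Gd⁴/(8N_a·k))^(1/3) = (75.8×10³·10.5⁴/(8·19·1.9))^(1/3)
  = (3.19028e+06)^(1/3) = 147.2120 mm

147 mm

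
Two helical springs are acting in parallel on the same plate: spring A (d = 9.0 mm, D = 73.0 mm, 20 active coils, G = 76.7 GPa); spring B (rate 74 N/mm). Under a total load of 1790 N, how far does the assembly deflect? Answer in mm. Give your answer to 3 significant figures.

21.8 mm

k_A = Gd⁴/(8D³N_a) = (76.7×10³)(9.0⁴)/(8·73.0³·20) = 8.0849 N/mm
Parallel: k_eq = 8.0849 + 74 = 82.085 N/mm
δ = F/k_eq = 1790/82.085 = 21.807 mm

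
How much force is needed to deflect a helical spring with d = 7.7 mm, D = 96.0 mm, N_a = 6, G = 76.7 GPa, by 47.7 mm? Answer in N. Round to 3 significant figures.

k = Gd⁴/(8D³N_a) = (76.7×10³)(7.7⁴)/(8·96.0³·6) = 6.349 N/mm
F = k·δ = 6.349 × 47.7 = 302.85 N

303 N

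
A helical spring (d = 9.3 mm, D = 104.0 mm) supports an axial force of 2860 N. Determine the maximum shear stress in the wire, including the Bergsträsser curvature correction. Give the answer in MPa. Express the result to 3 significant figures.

Spring index C = D/d = 104.0/9.3 = 11.1828
K_B = (4C+2)/(4C−3) = 46.731/41.731 = 1.1198
τ₀ = 8FD/(πd³) = 8·2860·104.0/(π·9.3³) = 2.37952e+06/2527 = 941.65 MPa
τ_max = K·τ₀ = 1.1198 × 941.65 = 1054.5 MPa

1050 MPa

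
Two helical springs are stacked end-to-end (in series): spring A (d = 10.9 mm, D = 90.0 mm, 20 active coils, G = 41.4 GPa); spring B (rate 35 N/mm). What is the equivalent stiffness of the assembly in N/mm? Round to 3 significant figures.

4.38 N/mm

k_A = Gd⁴/(8D³N_a) = (41.4×10³)(10.9⁴)/(8·90.0³·20) = 5.0102 N/mm
Series: 1/k_eq = 1/5.0102 + 1/35 = 0.22816; k_eq = 4.3828 N/mm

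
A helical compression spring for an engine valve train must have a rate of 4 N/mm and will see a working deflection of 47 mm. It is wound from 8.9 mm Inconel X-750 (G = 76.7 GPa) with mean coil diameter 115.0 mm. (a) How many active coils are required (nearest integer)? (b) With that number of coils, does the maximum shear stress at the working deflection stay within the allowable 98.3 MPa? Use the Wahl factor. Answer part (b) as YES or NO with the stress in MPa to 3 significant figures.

(a) 10 coils; (b) YES, τ_max = 85.8 MPa

N_a = Gd⁴/(8D³k) = (76.7×10³)(8.9⁴)/(8·115.0³·4) = 9.888 → N_a = 10
Actual rate k = Gd⁴/(8D³·10) = 3.9552 N/mm
Working load F = kδ = 3.9552·47 = 185.9 N
C = 115.0/8.9 = 12.9213; K_W = (4C−1)/(4C−4)+0.615/C = 1.1105
τ_max = K_W·8FD/(πd³) = 1.1105·77.221 = 85.755 MPa
τ_max ≤ 98.3 MPa → acceptable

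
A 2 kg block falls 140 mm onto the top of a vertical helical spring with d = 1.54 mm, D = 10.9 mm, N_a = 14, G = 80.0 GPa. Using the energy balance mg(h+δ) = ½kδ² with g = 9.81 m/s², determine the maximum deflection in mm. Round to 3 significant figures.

k = Gd⁴/(8D³N_a) = (80.0×10³)(1.54⁴)/(8·10.9³·14) = 3.1022 N/mm
W = mg = 2 × 9.81 = 19.62 N
½kδ² − Wδ − Wh = 0 → δ = (W + √(W² + 2kWh))/k
δ = (19.62 + √(384.94 + 17042.5))/3.1022 = (19.62 + 132.01)/3.1022 = 48.879 mm

48.9 mm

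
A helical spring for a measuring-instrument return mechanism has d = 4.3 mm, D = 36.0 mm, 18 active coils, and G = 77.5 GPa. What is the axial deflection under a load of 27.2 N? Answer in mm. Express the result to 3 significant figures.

k = Gd⁴/(8D³N_a) = (77.5×10³)(4.3⁴)/(8·36.0³·18) = 3.9437 N/mm
δ = F/k = 27.2 / 3.9437 = 6.897 mm

6.90 mm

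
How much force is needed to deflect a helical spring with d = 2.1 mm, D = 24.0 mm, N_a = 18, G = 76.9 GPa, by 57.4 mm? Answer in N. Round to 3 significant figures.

k = Gd⁴/(8D³N_a) = (76.9×10³)(2.1⁴)/(8·24.0³·18) = 0.75129 N/mm
F = k·δ = 0.75129 × 57.4 = 43.124 N

43.1 N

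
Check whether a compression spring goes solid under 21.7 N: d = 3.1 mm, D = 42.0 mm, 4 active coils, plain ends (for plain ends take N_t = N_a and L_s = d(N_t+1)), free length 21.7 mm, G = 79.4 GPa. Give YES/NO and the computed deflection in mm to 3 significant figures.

k = Gd⁴/(8D³N_a) = (79.4×10³)(3.1⁴)/(8·42.0³·4) = 3.0929 N/mm
N_t = 4; L_s = 3.1·5 = 15.5 mm; δ_solid = L₀ − L_s = 21.7 − 15.5 = 6.2 mm
δ = F/k = 21.7/3.0929 = 7.016 mm
δ ≥ δ_solid → spring goes solid

YES, δ = 7.02 mm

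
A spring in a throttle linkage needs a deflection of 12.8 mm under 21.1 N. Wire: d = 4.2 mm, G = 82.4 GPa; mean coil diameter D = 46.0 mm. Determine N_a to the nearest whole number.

20

Required rate k = F/δ = 21.1/12.8 = 1.6484 N/mm
N_a = Gd⁴/(8D³k) = (82.4×10³ × 4.2⁴)/(8 × 46.0³ × 1.6484)
    = 2.56404e+07 / 1.28362e+06 = 19.98 → 20 coils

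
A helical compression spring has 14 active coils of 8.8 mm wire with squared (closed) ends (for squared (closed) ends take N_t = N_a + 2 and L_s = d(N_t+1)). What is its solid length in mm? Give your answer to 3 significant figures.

squared (closed) ends: N_t = N_a + 2 = 14 + 2 = 16
L_s = d·(N_t+1) = 8.8 × 17 = 149.6 mm

150 mm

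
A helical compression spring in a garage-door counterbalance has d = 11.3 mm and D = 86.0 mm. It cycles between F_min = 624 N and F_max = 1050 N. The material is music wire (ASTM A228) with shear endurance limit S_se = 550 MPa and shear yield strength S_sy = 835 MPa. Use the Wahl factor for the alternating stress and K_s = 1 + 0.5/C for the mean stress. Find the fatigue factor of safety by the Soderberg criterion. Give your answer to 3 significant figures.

C = D/d = 86.0/11.3 = 7.6106; K_W = (4C−1)/(4C−4)+0.615/C = 1.1943; K_s = 1+0.5/C = 1.0657
F_a = (F_max−F_min)/2 = 213 N; F_m = (F_max+F_min)/2 = 837 N
τ_a = K_W·8F_aD/(πd³) = 1.1943 × 32.328 = 38.608 MPa
τ_m = K_s·8F_mD/(πd³) = 1.0657 × 127.04 = 135.38 MPa
Soderberg: 1/n_f = τ_a/S_se + τ_m/S_sy = 38.608/550 + 135.38/835 = 0.07020 + 0.16213 = 0.23233
n_f = 1/0.23233 = 4.304

4.30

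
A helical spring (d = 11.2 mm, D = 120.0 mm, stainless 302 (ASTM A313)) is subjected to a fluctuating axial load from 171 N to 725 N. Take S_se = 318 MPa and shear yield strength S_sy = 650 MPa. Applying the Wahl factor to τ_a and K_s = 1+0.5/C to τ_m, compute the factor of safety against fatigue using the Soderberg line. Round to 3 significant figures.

2.69

C = D/d = 120.0/11.2 = 10.7143; K_W = (4C−1)/(4C−4)+0.615/C = 1.1346; K_s = 1+0.5/C = 1.0467
F_a = (F_max−F_min)/2 = 277 N; F_m = (F_max+F_min)/2 = 448 N
τ_a = K_W·8F_aD/(πd³) = 1.1346 × 60.249 = 68.358 MPa
τ_m = K_s·8F_mD/(πd³) = 1.0467 × 97.442 = 101.99 MPa
Soderberg: 1/n_f = τ_a/S_se + τ_m/S_sy = 68.358/318 + 101.99/650 = 0.21496 + 0.15691 = 0.37187
n_f = 1/0.37187 = 2.689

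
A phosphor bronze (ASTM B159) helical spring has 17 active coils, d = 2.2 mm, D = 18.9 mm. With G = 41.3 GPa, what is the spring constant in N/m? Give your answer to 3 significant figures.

k = Gd⁴/(8D³N_a) = (41.3×10³ × 2.2⁴) / (8 × 18.9³ × 17)
  = 967477 / 918173 = 1.0537 N/mm = 1053.7 N/m

1050 N/m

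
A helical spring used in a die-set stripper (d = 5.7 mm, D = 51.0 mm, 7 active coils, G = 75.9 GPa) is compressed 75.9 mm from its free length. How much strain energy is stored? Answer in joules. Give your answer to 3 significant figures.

k = Gd⁴/(8D³N_a) = (75.9×10³)(5.7⁴)/(8·51.0³·7) = 10.786 N/mm
U = ½kδ² = 0.5 × 10.786 × 75.9² = 31067 N·mm = 31.067 J

31.1 J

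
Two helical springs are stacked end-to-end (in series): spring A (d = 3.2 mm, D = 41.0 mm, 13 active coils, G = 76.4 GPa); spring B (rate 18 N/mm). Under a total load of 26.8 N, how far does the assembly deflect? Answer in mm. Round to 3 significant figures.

k_A = Gd⁴/(8D³N_a) = (76.4×10³)(3.2⁴)/(8·41.0³·13) = 1.1177 N/mm
Series: 1/k_eq = 1/1.1177 + 1/18 = 0.95028; k_eq = 1.0523 N/mm
δ = F/k_eq = 26.8/1.0523 = 25.468 mm

25.5 mm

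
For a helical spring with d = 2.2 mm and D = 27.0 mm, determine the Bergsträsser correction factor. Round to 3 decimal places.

C = D/d = 27.0/2.2 = 12.2727
K_B = (4C+2)/(4C−3) = 51.091/46.091 = 1.1085

1.108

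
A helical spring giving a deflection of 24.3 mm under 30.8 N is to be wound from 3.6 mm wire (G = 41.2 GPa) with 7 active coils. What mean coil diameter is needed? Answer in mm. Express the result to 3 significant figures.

46.0 mm

Required rate k = F/δ = 30.8/24.3 = 1.2675 N/mm
D = (Gd⁴/(8N_a·k))^(1/3) = (41.2×10³·3.6⁴/(8·7·1.2675))^(1/3)
  = (97493.3)^(1/3) = 46.0248 mm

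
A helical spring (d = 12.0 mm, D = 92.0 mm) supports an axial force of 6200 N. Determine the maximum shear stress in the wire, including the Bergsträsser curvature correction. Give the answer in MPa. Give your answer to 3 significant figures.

Spring index C = D/d = 92.0/12.0 = 7.6667
K_B = (4C+2)/(4C−3) = 32.667/27.667 = 1.1807
τ₀ = 8FD/(πd³) = 8·6200·92.0/(π·12.0³) = 4.5632e+06/5428.7 = 840.57 MPa
τ_max = K·τ₀ = 1.1807 × 840.57 = 992.48 MPa

992 MPa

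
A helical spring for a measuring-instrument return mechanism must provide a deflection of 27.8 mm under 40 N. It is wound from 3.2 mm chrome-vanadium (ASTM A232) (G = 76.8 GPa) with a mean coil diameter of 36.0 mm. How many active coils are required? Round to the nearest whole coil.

Required rate k = F/δ = 40/27.8 = 1.4388 N/mm
N_a = Gd⁴/(8D³k) = (76.8×10³ × 3.2⁴)/(8 × 36.0³ × 1.4388)
    = 8.05306e+06 / 537047 = 15 → 15 coils

15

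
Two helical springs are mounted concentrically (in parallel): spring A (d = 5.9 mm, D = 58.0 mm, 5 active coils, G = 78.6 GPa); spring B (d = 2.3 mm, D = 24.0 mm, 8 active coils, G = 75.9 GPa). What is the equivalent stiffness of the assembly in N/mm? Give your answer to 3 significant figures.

14.6 N/mm

k_A = Gd⁴/(8D³N_a) = (78.6×10³)(5.9⁴)/(8·58.0³·5) = 12.204 N/mm
k_B = Gd⁴/(8D³N_a) = (75.9×10³)(2.3⁴)/(8·24.0³·8) = 2.4007 N/mm
Parallel: k_eq = 12.204 + 2.4007 = 14.604 N/mm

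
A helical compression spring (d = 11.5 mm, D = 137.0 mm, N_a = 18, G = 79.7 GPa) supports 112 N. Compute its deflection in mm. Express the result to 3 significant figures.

k = Gd⁴/(8D³N_a) = (79.7×10³)(11.5⁴)/(8·137.0³·18) = 3.7647 N/mm
δ = F/k = 112 / 3.7647 = 29.75 mm

29.8 mm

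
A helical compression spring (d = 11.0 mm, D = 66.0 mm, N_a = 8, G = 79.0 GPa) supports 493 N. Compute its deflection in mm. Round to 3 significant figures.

k = Gd⁴/(8D³N_a) = (79.0×10³)(11.0⁴)/(8·66.0³·8) = 62.862 N/mm
δ = F/k = 493 / 62.862 = 7.8426 mm

7.84 mm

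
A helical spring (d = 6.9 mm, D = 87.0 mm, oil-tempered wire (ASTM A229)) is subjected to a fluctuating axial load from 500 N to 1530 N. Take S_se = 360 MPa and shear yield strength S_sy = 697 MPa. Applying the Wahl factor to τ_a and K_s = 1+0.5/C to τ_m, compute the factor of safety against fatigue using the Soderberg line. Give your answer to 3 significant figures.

C = D/d = 87.0/6.9 = 12.6087; K_W = (4C−1)/(4C−4)+0.615/C = 1.1134; K_s = 1+0.5/C = 1.0397
F_a = (F_max−F_min)/2 = 515 N; F_m = (F_max+F_min)/2 = 1015 N
τ_a = K_W·8F_aD/(πd³) = 1.1134 × 347.31 = 386.69 MPa
τ_m = K_s·8F_mD/(πd³) = 1.0397 × 684.51 = 711.65 MPa
Soderberg: 1/n_f = τ_a/S_se + τ_m/S_sy = 386.69/360 + 711.65/697 = 1.07414 + 1.02102 = 2.0952
n_f = 1/2.0952 = 0.4773

0.477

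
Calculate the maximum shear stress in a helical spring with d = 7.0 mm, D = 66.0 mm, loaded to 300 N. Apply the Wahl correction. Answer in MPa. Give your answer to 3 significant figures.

Spring index C = D/d = 66.0/7.0 = 9.4286
K_W = (4C−1)/(4C−4) + 0.615/C = 36.714/33.714 + 0.0652 = 1.1542
τ₀ = 8FD/(πd³) = 8·300·66.0/(π·7.0³) = 158400/1077.6 = 147 MPa
τ_max = K·τ₀ = 1.1542 × 147 = 169.67 MPa

170 MPa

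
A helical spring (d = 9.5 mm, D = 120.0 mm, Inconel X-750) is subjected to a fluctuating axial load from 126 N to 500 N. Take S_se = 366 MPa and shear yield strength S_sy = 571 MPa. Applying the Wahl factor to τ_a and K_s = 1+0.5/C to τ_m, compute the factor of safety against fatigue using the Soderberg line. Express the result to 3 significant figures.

C = D/d = 120.0/9.5 = 12.6316; K_W = (4C−1)/(4C−4)+0.615/C = 1.1132; K_s = 1+0.5/C = 1.0396
F_a = (F_max−F_min)/2 = 187 N; F_m = (F_max+F_min)/2 = 313 N
τ_a = K_W·8F_aD/(πd³) = 1.1132 × 66.649 = 74.191 MPa
τ_m = K_s·8F_mD/(πd³) = 1.0396 × 111.56 = 115.97 MPa
Soderberg: 1/n_f = τ_a/S_se + τ_m/S_sy = 74.191/366 + 115.97/571 = 0.20271 + 0.20310 = 0.40581
n_f = 1/0.40581 = 2.464

2.46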